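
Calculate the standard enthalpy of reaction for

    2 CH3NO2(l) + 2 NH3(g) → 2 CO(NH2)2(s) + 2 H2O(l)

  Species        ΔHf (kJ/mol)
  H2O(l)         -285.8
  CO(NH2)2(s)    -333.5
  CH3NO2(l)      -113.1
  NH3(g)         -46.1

ΔHrxn = -920.2 kJ/mol

Products: 2·(-333.5) + 2·(-285.8) = -1238.6
Reactants: 2·(-113.1) + 2·(-46.1) = -318.4
ΔHrxn = (-1238.6) − (-318.4) = -920.2 kJ/mol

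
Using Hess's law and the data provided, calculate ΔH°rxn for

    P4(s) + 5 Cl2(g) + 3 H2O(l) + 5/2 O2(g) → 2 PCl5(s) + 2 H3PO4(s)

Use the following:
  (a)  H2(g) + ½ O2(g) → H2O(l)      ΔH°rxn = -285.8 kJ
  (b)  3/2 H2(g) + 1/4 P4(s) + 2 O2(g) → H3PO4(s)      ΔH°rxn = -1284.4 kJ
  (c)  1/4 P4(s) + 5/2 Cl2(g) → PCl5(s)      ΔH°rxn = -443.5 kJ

(a) reversed and × 3: (-3)·(-285.8) = +857.4 kJ
(b) × 2: (2)·(-1284.4) = -2568.8 kJ
(c) × 2: (2)·(-443.5) = -887.0 kJ
ΔH°rxn = (+857.4) + (-2568.8) + (-887.0) = -2598.4 kJ

ΔH°rxn = -2598.4 kJ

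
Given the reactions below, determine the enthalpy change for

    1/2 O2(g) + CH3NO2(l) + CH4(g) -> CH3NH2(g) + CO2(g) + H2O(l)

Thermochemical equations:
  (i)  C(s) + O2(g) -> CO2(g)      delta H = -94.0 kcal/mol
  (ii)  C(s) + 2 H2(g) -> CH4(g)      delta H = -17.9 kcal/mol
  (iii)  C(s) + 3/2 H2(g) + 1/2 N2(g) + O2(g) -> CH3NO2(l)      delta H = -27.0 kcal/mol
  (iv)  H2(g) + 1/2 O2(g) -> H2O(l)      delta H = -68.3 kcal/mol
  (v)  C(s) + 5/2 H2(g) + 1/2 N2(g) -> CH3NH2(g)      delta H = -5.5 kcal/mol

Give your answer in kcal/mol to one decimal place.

delta H = -122.9 kcal/mol

(i) as written: -94.0 kcal/mol
(ii) reversed: +17.9 kcal/mol
(iii) reversed: +27.0 kcal/mol
(iv) as written: -68.3 kcal/mol
(v) as written: -5.5 kcal/mol
Since enthalpy is a state function, delta H = (-94.0) + (+17.9) + (+27.0) + (-68.3) + (-5.5) = -122.9 kcal/mol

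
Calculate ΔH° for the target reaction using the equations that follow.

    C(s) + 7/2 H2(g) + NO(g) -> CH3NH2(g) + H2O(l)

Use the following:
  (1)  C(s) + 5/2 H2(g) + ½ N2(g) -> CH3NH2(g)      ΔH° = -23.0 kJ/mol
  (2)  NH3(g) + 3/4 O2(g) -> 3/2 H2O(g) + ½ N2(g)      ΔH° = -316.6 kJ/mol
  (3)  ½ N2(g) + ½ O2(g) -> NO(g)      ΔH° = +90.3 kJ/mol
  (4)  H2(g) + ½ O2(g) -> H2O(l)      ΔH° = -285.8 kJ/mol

(1) as written (CH3NH2(g) already on the product side): -23.0 kJ/mol
(2): not needed (NH3(g) appears nowhere else).
(3) reversed (reverse to put NO(g) on the reactant side): -90.3 kJ/mol
(4) as written (H2O(l) already on the product side): -285.8 kJ/mol
ΔH° = (1)·(-23.0) + (-1)·(+90.3) + (1)·(-285.8) = -399.1 kJ/mol

ΔH° = -399.1 kJ/mol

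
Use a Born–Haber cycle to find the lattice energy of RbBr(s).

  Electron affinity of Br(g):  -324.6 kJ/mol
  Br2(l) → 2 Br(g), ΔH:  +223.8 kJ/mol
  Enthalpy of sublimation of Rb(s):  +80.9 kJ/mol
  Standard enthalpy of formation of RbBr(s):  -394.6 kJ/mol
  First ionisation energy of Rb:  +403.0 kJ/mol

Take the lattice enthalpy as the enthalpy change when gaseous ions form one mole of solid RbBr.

ΔHf° = 1·ΔHsub + 1·(ΣIE) + 1/2·D(Br2) + 1·EA + U
-394.6 = 1·(+80.9) + 1·(+403.0) + 1/2·(+223.8) + 1·(-324.6) + U
U = -394.6 − (+271.2) = -665.8 kJ/mol

U = -665.8 kJ/mol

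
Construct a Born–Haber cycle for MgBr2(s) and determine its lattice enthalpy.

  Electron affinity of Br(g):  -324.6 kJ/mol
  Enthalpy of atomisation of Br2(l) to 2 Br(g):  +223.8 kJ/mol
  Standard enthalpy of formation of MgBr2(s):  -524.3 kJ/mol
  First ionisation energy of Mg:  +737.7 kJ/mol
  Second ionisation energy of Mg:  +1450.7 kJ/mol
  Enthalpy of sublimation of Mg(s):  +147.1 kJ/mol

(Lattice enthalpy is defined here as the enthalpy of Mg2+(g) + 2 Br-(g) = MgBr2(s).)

ΔHf° = 1·ΔHsub + 1·(ΣIE) + 1·D(Br2) + 2·EA + U
-524.3 = 1·(+147.1) + 1·(+2188.4) + 1·(+223.8) + 2·(-324.6) + U
U = -524.3 − (+1910.1) = -2434.4 kJ/mol

U = -2434.4 kJ/mol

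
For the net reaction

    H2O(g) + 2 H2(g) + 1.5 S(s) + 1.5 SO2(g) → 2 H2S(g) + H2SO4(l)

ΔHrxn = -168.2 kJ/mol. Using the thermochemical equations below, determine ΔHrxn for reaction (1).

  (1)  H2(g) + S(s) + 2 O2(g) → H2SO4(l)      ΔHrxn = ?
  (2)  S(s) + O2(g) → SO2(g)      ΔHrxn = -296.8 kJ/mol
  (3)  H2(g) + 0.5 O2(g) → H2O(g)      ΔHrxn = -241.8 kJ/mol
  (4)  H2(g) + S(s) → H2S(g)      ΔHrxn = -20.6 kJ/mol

ΔHrxn = -814.0 kJ/mol

(1) as written: contributes x
(2) reversed and × 3/2: (-3/2)·(-296.8) = +445.2 kJ/mol
(3) reversed: +241.8 kJ/mol
(4) × 2: (2)·(-20.6) = -41.2 kJ/mol
-168.2 = (+445.2) + (+241.8) + (-41.2) + x
x = (-168.2 − (+645.8)) / (1) = -814.0 kJ/mol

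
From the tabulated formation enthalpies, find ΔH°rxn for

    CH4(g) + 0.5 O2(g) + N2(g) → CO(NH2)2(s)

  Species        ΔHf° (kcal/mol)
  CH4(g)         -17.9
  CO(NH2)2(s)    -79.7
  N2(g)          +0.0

ΔH°rxn = -61.8 kcal/mol

ΔH°rxn = Σ nΔHf°(products) − Σ nΔHf°(reactants).
Products: 1·(-79.7) = -79.7
Reactants: 1·(-17.9) + 1/2·(+0.0) + 1·(+0.0) = -17.9
ΔH°rxn = (-79.7) − (-17.9) = -61.8 kcal/mol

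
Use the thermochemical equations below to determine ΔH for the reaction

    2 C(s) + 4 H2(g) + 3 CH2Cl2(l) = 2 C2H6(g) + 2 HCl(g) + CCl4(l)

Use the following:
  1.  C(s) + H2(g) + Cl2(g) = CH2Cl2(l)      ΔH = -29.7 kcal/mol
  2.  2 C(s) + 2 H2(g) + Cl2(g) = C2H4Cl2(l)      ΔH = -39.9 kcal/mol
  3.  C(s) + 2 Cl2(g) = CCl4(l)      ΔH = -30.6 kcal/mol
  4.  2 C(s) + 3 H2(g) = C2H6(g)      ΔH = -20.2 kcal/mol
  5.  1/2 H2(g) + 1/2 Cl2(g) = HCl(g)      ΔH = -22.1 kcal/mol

ΔH = -26.1 kcal/mol

eq. 1 reversed and × 3: (-3)·(-29.7) = +89.1 kcal/mol
eq. 2: not needed.
eq. 3 as written: -30.6 kcal/mol
eq. 4 × 2: (2)·(-20.2) = -40.4 kcal/mol
eq. 5 × 2: (2)·(-22.1) = -44.2 kcal/mol
Since enthalpy is a state function, ΔH = (+89.1) + (-30.6) + (-40.4) + (-44.2) = -26.1 kcal/mol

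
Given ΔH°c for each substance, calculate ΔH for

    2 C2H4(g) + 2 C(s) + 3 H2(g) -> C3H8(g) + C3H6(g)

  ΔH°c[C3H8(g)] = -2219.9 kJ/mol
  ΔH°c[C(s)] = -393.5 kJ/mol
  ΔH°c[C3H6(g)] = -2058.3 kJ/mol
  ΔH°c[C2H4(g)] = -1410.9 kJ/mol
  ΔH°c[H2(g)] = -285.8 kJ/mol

With combustion enthalpies, reactants minus products:
= [2·(-1410.9) + 2·(-393.5) + 3·(-285.8)] − [1·(-2219.9) + 1·(-2058.3)]
= -188.0 kJ/mol

ΔH = -188.0 kJ/mol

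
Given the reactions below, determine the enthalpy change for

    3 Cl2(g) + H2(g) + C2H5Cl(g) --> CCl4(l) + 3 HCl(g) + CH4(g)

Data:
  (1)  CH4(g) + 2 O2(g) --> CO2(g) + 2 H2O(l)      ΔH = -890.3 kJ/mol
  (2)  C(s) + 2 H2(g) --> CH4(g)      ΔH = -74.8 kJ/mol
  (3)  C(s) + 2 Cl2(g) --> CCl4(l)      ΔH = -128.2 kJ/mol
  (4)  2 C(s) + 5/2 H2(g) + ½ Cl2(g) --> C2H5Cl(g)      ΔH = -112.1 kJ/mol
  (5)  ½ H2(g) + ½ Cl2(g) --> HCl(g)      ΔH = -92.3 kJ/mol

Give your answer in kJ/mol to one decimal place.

(1): not needed.
(2) as written: -74.8 kJ/mol
(3) as written: -128.2 kJ/mol
(4) reversed: +112.1 kJ/mol
(5) × 3: (3)·(-92.3) = -276.9 kJ/mol
Summing the manipulated equations, ΔH = (1)·(-74.8) + (1)·(-128.2) + (-1)·(-112.1) + (3)·(-92.3) = -367.8 kJ/mol

ΔH = -367.8 kJ/mol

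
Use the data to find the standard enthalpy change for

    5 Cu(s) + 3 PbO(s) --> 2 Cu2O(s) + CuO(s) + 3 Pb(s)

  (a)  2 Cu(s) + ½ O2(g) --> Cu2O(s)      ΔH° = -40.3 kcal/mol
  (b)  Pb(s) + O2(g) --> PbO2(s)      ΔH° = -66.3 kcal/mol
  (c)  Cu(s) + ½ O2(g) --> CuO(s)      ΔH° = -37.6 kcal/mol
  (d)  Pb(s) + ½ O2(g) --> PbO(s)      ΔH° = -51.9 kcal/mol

(a) × 2: (2)·(-40.3) = -80.6 kcal/mol
(b): not needed.
(c) as written: -37.6 kcal/mol
(d) reversed and × 3: (-3)·(-51.9) = +155.7 kcal/mol
Combining the equations, ΔH° = (-80.6) + (-37.6) + (+155.7) = 37.5 kcal/mol

ΔH° = 37.5 kcal/mol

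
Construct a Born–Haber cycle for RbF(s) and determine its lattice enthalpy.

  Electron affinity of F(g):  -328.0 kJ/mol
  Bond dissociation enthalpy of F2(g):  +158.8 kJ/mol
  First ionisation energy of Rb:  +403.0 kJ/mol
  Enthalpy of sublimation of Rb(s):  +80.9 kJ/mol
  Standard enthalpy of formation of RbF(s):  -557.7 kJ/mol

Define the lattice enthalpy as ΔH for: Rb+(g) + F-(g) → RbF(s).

U = -793.0 kJ/mol

ΔHf° = 1·ΔHsub + 1·(ΣIE) + 1/2·D(F2) + 1·EA + U
-557.7 = 1·(+80.9) + 1·(+403.0) + 1/2·(+158.8) + 1·(-328.0) + U
U = -557.7 − (+235.3) = -793.0 kJ/mol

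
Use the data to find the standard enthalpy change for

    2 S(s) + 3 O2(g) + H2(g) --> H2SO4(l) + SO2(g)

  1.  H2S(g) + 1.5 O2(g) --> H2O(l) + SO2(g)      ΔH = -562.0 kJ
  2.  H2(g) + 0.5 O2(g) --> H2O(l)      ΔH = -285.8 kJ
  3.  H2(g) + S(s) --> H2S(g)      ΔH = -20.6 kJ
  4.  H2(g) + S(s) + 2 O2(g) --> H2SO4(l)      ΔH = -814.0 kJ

eq. 1 as written: -562.0 kJ
eq. 2 reversed: +285.8 kJ
eq. 3 as written: -20.6 kJ
eq. 4 as written: -814.0 kJ
Combining the equations, ΔH = (-562.0) + (+285.8) + (-20.6) + (-814.0) = -1110.8 kJ

ΔH = -1110.8 kJ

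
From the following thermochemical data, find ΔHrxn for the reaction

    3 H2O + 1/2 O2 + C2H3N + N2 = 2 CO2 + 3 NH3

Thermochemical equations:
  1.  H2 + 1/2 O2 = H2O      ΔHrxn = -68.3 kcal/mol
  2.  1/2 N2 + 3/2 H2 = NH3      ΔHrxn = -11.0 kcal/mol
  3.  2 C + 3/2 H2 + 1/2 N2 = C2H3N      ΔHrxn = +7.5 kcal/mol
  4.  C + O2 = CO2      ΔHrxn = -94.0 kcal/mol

eq. 1 reversed and × 3: (-3)·(-68.3) = +204.9 kcal/mol
eq. 2 × 3: (3)·(-11.0) = -33.0 kcal/mol
eq. 3 reversed: -7.5 kcal/mol
eq. 4 × 2: (2)·(-94.0) = -188.0 kcal/mol
ΔHrxn = (+204.9) + (-33.0) + (-7.5) + (-188.0) = -23.6 kcal/mol

ΔHrxn = -23.6 kcal/mol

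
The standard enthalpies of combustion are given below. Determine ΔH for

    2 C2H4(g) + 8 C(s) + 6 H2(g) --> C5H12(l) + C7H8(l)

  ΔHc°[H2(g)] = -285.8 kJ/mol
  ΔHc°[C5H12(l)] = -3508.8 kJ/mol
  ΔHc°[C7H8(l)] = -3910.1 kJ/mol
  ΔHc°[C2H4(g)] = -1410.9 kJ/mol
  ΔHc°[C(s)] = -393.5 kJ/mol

ΔH = -265.7 kJ/mol

With combustion enthalpies, reactants minus products:
= [2·(-1410.9) + 8·(-393.5) + 6·(-285.8)] − [1·(-3508.8) + 1·(-3910.1)]
= -265.7 kJ/mol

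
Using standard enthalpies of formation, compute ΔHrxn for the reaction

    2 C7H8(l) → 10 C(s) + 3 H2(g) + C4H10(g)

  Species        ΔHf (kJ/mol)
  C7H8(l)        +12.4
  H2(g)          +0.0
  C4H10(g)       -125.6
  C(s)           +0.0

ΔHrxn = -150.4 kJ/mol

Products: 10·(+0.0) + 3·(+0.0) + 1·(-125.6) = -125.6
Reactants: 2·(+12.4) = +24.8
ΔHrxn = (-125.6) − (+24.8) = -150.4 kJ/mol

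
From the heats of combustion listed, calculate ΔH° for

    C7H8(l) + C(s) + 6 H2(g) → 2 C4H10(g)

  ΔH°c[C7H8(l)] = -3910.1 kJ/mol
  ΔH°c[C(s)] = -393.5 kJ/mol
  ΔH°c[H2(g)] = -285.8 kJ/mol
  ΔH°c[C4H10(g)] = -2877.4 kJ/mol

ΔH° = -263.6 kJ/mol

With combustion enthalpies, reactants minus products:
= [1·(-3910.1) + 1·(-393.5) + 6·(-285.8)] − [2·(-2877.4)]
= -263.6 kJ/mol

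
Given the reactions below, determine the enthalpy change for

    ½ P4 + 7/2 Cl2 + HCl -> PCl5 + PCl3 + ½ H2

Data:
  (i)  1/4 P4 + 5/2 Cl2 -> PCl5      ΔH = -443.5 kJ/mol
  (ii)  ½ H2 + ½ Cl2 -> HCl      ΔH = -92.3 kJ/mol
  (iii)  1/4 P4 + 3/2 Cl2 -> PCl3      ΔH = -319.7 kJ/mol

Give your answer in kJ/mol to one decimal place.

(i) as written (PCl5 already on the product side): -443.5 kJ/mol
(ii) reversed (reverse to put HCl on the reactant side): +92.3 kJ/mol
(iii) as written (PCl3 already on the product side): -319.7 kJ/mol
Summing the manipulated equations, ΔH = (1)·(-443.5) + (-1)·(-92.3) + (1)·(-319.7) = -670.9 kJ/mol

ΔH = -670.9 kJ/mol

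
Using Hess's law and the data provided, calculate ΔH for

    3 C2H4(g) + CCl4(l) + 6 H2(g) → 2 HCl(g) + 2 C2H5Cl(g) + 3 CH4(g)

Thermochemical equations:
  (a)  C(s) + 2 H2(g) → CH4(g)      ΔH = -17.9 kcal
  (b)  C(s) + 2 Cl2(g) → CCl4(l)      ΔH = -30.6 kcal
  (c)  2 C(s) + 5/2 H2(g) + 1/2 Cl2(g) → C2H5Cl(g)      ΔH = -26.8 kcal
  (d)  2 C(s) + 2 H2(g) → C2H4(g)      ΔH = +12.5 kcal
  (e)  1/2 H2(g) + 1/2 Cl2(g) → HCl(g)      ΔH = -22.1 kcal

ΔH = -158.4 kcal

(a) × 3 (scale by 3 for the 3 CH4(g)): (3)·(-17.9) = -53.7 kcal
(b) reversed (CCl4(l) must end up as a reactant): +30.6 kcal
(c) × 2 (×2 to match 2 C2H5Cl(g) in the target): (2)·(-26.8) = -53.6 kcal
(d) reversed and × 3 (reverse to put C2H4(g) on the reactant side; scale by 3 for the 3 C2H4(g)): (-3)·(+12.5) = -37.5 kcal
(e) × 2 (×2 to match 2 HCl(g) in the target): (2)·(-22.1) = -44.2 kcal
ΔH = (3)·(-17.9) + (-1)·(-30.6) + (2)·(-26.8) + (-3)·(+12.5) + (2)·(-22.1) = -158.4 kcal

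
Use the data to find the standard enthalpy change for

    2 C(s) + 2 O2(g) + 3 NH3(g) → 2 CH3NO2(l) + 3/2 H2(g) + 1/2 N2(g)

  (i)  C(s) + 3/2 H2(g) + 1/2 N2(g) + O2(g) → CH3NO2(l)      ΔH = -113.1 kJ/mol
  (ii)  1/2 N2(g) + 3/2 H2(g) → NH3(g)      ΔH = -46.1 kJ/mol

ΔH = -87.9 kJ/mol

(i) × 2 (×2 to match 2 CH3NO2(l) in the target): (2)·(-113.1) = -226.2 kJ/mol
(ii) reversed and × 3 (reverse to put NH3(g) on the reactant side; scale by 3 for the 3 NH3(g)): (-3)·(-46.1) = +138.3 kJ/mol
By Hess's law, ΔH = (-226.2) + (+138.3) = -87.9 kJ/mol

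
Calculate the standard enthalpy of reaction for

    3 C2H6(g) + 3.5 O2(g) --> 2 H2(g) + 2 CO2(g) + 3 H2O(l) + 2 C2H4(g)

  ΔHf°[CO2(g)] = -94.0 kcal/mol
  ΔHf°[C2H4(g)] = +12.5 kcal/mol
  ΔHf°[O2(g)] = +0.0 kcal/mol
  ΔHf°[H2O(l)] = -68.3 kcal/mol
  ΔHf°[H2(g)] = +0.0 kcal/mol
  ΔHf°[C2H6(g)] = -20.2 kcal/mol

ΔH_rxn = -307.3 kcal/mol

Products: 2·(+0.0) + 2·(-94.0) + 3·(-68.3) + 2·(+12.5) = -367.9
Reactants: 3·(-20.2) + 7/2·(+0.0) = -60.6
ΔH_rxn = (-367.9) − (-60.6) = -307.3 kcal/mol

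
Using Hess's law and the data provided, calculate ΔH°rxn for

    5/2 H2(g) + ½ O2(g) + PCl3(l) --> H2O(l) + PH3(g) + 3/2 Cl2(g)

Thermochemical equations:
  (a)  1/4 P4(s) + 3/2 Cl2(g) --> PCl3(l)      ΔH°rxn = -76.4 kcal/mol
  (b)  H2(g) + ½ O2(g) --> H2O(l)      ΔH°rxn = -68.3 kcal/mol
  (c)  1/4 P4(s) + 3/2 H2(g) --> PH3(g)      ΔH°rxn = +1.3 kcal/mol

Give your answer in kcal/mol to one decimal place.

ΔH°rxn = 9.4 kcal/mol

(a) reversed (reverse to put PCl3(l) on the reactant side): +76.4 kcal/mol
(b) as written (H2O(l) already on the product side): -68.3 kcal/mol
(c) as written (PH3(g) already on the product side): +1.3 kcal/mol
ΔH°rxn = (+76.4) + (-68.3) + (+1.3) = 9.4 kcal/mol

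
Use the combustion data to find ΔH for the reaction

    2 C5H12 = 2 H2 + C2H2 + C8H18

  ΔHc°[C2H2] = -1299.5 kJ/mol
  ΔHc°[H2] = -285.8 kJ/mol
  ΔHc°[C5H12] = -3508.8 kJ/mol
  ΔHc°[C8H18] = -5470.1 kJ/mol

ΔH = 323.6 kJ/mol

Using ΔH = Σ nΔHc°(reactants) − Σ nΔHc°(products):
= [2·(-3508.8)] − [2·(-285.8) + 1·(-1299.5) + 1·(-5470.1)]
= 323.6 kJ/mol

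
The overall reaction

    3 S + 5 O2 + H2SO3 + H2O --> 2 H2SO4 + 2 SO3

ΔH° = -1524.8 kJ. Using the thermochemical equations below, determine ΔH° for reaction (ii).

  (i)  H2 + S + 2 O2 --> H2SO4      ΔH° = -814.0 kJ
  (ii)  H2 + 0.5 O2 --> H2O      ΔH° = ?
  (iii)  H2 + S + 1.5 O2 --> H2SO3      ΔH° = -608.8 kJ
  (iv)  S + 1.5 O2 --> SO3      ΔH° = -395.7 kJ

ΔH° = -285.8 kJ

(i) × 2: (2)·(-814.0) = -1628.0 kJ
(ii) reversed: contributes −x
(iii) reversed: +608.8 kJ
(iv) × 2: (2)·(-395.7) = -791.4 kJ
-1524.8 = (-1628.0) + (+608.8) + (-791.4) − x
x = (-1524.8 − (-1810.6)) / (-1) = -285.8 kJ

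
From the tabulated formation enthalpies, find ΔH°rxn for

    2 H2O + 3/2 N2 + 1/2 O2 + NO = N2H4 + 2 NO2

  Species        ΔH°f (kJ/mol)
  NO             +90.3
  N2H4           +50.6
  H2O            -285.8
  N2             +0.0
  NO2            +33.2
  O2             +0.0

ΔH°rxn = 598.3 kJ/mol

Products: 1·(+50.6) + 2·(+33.2) = +117.0
Reactants: 2·(-285.8) + 3/2·(+0.0) + 1/2·(+0.0) + 1·(+90.3) = -481.3
ΔH°rxn = (+117.0) − (-481.3) = 598.3 kJ/mol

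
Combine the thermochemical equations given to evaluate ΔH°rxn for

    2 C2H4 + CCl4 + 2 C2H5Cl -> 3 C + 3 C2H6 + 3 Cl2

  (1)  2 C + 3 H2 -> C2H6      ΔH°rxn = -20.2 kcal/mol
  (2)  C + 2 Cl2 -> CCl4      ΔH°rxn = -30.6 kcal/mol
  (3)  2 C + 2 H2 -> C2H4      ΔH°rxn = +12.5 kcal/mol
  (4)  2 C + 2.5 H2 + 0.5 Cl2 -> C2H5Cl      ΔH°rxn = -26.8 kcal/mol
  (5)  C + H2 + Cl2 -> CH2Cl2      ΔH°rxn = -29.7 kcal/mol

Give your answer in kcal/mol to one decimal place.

ΔH°rxn = -1.4 kcal/mol

(1) × 3 (×3 to match 3 C2H6 in the target): (3)·(-20.2) = -60.6 kcal/mol
(2) reversed (CCl4 must end up as a reactant): +30.6 kcal/mol
(3) reversed and × 2 (reverse to put C2H4 on the reactant side; scale by 2 for the 2 C2H4): (-2)·(+12.5) = -25.0 kcal/mol
(4) reversed and × 2 (reverse to put C2H5Cl on the reactant side; ×2 to match 2 C2H5Cl in the target): (-2)·(-26.8) = +53.6 kcal/mol
(5): not needed (CH2Cl2 appears nowhere else).
ΔH°rxn = (3)·(-20.2) + (-1)·(-30.6) + (-2)·(+12.5) + (-2)·(-26.8) = -1.4 kcal/mol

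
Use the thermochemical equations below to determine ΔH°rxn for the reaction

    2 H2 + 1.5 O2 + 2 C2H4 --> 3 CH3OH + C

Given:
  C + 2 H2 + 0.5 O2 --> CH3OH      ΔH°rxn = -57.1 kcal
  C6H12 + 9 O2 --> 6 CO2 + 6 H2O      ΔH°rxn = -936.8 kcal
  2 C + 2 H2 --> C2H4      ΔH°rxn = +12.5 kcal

equation 1 × 3: (3)·(-57.1) = -171.3 kcal
equation 2: not needed.
equation 3 reversed and × 2: (-2)·(+12.5) = -25.0 kcal
ΔH°rxn = (3)·(-57.1) + (-2)·(+12.5) = -196.3 kcal

ΔH°rxn = -196.3 kcal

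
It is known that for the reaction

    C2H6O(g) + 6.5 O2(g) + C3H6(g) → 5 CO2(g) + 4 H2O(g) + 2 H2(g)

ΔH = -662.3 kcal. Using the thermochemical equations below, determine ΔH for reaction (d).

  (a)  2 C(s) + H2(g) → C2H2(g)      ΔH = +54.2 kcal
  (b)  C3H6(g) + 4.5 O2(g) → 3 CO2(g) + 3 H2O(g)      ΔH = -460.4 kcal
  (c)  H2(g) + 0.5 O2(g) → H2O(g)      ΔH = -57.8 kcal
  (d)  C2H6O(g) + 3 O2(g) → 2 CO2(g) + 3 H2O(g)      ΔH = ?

ΔH = -317.5 kcal

(a): not needed (C(s) appears nowhere else).
(b) as written (C3H6(g) already on the reactant side): -460.4 kcal
(c) reversed and × 2: (-2)·(-57.8) = +115.6 kcal
(d) as written (C2H6O(g) already on the reactant side): contributes x
-662.3 = (-460.4) + (+115.6) + x
x = (-662.3 − (-344.8)) / (1) = -317.5 kcal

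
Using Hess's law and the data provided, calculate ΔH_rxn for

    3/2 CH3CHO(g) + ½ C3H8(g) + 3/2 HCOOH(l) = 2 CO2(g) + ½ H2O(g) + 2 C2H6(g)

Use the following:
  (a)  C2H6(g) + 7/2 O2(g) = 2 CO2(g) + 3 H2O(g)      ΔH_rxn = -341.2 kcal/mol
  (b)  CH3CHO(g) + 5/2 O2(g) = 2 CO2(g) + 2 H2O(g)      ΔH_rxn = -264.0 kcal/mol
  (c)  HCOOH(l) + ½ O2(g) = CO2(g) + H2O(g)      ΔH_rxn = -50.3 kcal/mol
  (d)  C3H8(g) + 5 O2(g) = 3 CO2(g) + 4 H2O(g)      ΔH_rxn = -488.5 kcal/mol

(a) reversed and × 2 (C2H6(g) must end up as a product; scale by 2 for the 2 C2H6(g)): (-2)·(-341.2) = +682.4 kcal/mol
(b) × 3/2 (scale by 3/2 for the 3/2 CH3CHO(g)): (3/2)·(-264.0) = -396.0 kcal/mol
(c) × 3/2 (×3/2 to match 3/2 HCOOH(l) in the target): (3/2)·(-50.3) = -75.45 kcal/mol
(d) × 1/2 (×1/2 to match 1/2 C3H8(g) in the target): (1/2)·(-488.5) = -244.25 kcal/mol
ΔH_rxn = (+682.4) + (-396.0) + (-75.45) + (-244.25) = -33.3 kcal/mol

ΔH_rxn = -33.3 kcal/mol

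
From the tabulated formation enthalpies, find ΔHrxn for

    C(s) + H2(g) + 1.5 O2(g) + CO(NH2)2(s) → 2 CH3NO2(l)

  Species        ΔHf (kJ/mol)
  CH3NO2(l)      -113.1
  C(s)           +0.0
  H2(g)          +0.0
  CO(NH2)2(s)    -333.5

ΔHrxn = 107.3 kJ/mol

ΔH°rxn = Σ nΔHf°(products) − Σ nΔHf°(reactants).
Products: 2·(-113.1) = -226.2
Reactants: 1·(+0.0) + 1·(+0.0) + 3/2·(+0.0) + 1·(-333.5) = -333.5
ΔHrxn = (-226.2) − (-333.5) = 107.3 kJ/mol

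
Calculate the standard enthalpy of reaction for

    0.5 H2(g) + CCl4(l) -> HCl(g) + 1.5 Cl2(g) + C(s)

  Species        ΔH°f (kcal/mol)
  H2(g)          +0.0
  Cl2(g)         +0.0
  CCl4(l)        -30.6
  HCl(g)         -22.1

ΔH_rxn = 8.5 kcal/mol

Products: 1·(-22.1) + 3/2·(+0.0) + 1·(+0.0) = -22.1
Reactants: 1/2·(+0.0) + 1·(-30.6) = -30.6
ΔH_rxn = (-22.1) − (-30.6) = 8.5 kcal/mol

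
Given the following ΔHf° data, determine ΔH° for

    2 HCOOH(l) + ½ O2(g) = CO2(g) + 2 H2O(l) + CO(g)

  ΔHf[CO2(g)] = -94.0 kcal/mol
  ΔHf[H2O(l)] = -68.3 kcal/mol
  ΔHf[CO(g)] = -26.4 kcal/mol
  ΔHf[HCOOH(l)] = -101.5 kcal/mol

ΔH°rxn = Σ nΔHf°(products) − Σ nΔHf°(reactants).
Products: 1·(-94.0) + 2·(-68.3) + 1·(-26.4) = -257.0
Reactants: 2·(-101.5) + 1/2·(+0.0) = -203.0
ΔH° = (-257.0) − (-203.0) = -54.0 kcal/mol

ΔH° = -54.0 kcal/mol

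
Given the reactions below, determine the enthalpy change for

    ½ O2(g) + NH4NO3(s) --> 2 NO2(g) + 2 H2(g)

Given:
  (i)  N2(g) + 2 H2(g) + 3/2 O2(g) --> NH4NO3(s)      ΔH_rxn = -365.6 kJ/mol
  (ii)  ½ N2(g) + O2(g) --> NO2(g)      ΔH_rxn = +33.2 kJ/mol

(i) reversed (reverse to put NH4NO3(s) on the reactant side): +365.6 kJ/mol
(ii) × 2 (scale by 2 for the 2 NO2(g)): (2)·(+33.2) = +66.4 kJ/mol
Since enthalpy is a state function, ΔH_rxn = (-1)·(-365.6) + (2)·(+33.2) = 432.0 kJ/mol

ΔH_rxn = 432.0 kJ/mol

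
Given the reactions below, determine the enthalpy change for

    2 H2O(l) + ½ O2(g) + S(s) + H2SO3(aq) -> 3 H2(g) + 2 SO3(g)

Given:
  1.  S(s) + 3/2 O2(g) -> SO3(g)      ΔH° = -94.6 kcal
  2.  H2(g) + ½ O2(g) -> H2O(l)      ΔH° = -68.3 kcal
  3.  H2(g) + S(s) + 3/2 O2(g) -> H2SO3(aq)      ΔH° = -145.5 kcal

ΔH° = 92.9 kcal

eq. 1 × 2: (2)·(-94.6) = -189.2 kcal
eq. 2 reversed and × 2: (-2)·(-68.3) = +136.6 kcal
eq. 3 reversed: +145.5 kcal
Summing the manipulated equations, ΔH° = (-189.2) + (+136.6) + (+145.5) = 92.9 kcal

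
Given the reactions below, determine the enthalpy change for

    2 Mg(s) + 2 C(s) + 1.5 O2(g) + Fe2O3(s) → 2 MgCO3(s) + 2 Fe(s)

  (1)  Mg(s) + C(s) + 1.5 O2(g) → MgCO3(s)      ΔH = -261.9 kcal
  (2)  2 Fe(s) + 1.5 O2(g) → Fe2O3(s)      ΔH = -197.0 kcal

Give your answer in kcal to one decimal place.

ΔH = -326.8 kcal

(1) × 2: (2)·(-261.9) = -523.8 kcal
(2) reversed: +197.0 kcal
Summing the manipulated equations, ΔH = (2)·(-261.9) + (-1)·(-197.0) = -326.8 kcal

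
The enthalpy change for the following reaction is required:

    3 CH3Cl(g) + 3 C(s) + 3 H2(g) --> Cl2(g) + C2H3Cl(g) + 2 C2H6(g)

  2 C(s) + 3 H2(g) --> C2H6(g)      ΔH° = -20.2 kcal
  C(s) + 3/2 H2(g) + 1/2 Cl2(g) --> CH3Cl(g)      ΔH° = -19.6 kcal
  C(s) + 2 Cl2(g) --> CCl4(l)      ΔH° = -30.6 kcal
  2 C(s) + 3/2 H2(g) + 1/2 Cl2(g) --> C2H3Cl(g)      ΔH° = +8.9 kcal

ΔH° = 27.3 kcal

equation 1 × 2: (2)·(-20.2) = -40.4 kcal
equation 2 reversed and × 3: (-3)·(-19.6) = +58.8 kcal
equation 3: not needed.
equation 4 as written: +8.9 kcal
ΔH° = (-40.4) + (+58.8) + (+8.9) = 27.3 kcal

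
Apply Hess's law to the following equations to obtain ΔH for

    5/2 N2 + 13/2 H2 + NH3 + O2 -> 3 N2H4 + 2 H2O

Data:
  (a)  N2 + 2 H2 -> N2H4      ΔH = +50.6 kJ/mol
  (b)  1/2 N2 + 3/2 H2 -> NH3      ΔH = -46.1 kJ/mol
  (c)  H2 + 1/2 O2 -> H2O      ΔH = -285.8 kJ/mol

(a) × 3: (3)·(+50.6) = +151.8 kJ/mol
(b) reversed: +46.1 kJ/mol
(c) × 2: (2)·(-285.8) = -571.6 kJ/mol
Summing the manipulated equations, ΔH = (3)·(+50.6) + (-1)·(-46.1) + (2)·(-285.8) = -373.7 kJ/mol

ΔH = -373.7 kJ/mol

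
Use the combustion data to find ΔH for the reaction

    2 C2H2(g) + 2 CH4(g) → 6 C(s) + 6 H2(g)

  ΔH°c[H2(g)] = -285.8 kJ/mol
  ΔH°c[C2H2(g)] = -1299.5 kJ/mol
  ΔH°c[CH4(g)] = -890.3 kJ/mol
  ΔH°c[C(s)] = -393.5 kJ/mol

With combustion enthalpies, reactants minus products:
= [2·(-1299.5) + 2·(-890.3)] − [6·(-393.5) + 6·(-285.8)]
= -303.8 kJ/mol

ΔH = -303.8 kJ/mol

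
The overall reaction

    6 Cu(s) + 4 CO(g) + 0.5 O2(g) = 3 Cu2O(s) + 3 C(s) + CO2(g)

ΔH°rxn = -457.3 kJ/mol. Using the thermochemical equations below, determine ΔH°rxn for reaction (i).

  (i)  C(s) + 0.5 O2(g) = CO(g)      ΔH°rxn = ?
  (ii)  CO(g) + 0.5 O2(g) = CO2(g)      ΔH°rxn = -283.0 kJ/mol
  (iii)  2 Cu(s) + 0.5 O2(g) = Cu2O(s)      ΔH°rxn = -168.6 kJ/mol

ΔH°rxn = -110.5 kJ/mol

(i) reversed and × 3 (reverse to put C(s) on the product side; scale by 3 for the 3 C(s)): contributes −3·x
(ii) as written (CO2(g) already on the product side): -283.0 kJ/mol
(iii) × 3 (scale by 3 for the 3 Cu2O(s)): (3)·(-168.6) = -505.8 kJ/mol
-457.3 = (-283.0) + (-505.8) − 3·x
x = (-457.3 − (-788.8)) / (-3) = -110.5 kJ/mol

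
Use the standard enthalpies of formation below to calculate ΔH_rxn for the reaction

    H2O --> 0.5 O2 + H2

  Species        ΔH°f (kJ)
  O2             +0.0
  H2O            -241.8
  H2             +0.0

Products: 1/2·(+0.0) + 1·(+0.0) = +0.0
Reactants: 1·(-241.8) = -241.8
ΔH_rxn = (+0.0) − (-241.8) = 241.8 kJ

ΔH_rxn = 241.8 kJ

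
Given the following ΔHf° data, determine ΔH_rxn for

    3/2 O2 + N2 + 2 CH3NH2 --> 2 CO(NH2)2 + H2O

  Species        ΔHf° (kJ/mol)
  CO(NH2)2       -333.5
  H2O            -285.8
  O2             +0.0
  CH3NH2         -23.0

Products: 2·(-333.5) + 1·(-285.8) = -952.8
Reactants: 3/2·(+0.0) + 1·(+0.0) + 2·(-23.0) = -46.0
ΔH_rxn = (-952.8) − (-46.0) = -906.8 kJ/mol

ΔH_rxn = -906.8 kJ/mol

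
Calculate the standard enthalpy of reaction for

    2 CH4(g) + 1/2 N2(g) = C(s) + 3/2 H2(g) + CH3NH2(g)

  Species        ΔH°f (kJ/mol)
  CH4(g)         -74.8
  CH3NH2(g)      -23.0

Products: 1·(+0.0) + 3/2·(+0.0) + 1·(-23.0) = -23.0
Reactants: 2·(-74.8) + 1/2·(+0.0) = -149.6
ΔHrxn = (-23.0) − (-149.6) = 126.6 kJ/mol

ΔHrxn = 126.6 kJ/mol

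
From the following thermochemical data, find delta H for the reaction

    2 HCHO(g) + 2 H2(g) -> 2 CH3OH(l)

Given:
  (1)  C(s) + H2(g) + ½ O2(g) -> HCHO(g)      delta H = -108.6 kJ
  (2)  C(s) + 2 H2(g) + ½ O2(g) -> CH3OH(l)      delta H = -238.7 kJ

delta H = -260.2 kJ

(1) reversed and × 2: (-2)·(-108.6) = +217.2 kJ
(2) × 2: (2)·(-238.7) = -477.4 kJ
By Hess's law, delta H = (-2)·(-108.6) + (2)·(-238.7) = -260.2 kJ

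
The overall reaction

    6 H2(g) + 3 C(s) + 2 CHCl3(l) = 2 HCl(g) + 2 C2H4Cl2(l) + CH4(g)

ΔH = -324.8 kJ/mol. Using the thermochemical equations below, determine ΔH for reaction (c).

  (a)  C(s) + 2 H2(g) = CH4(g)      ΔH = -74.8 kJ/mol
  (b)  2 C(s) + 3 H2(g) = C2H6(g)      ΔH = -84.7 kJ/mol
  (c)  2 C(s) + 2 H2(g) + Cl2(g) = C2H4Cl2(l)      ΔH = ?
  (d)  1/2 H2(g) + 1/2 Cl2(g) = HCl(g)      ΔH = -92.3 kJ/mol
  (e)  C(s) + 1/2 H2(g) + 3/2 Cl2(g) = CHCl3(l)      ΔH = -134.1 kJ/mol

(a) as written: -74.8 kJ/mol
(b): not needed.
(c) × 2: contributes 2·x
(d) × 2: (2)·(-92.3) = -184.6 kJ/mol
(e) reversed and × 2: (-2)·(-134.1) = +268.2 kJ/mol
-324.8 = (-74.8) + (-184.6) + (+268.2) + 2·x
x = (-324.8 − (+8.8)) / (2) = -166.8 kJ/mol

ΔH = -166.8 kJ/mol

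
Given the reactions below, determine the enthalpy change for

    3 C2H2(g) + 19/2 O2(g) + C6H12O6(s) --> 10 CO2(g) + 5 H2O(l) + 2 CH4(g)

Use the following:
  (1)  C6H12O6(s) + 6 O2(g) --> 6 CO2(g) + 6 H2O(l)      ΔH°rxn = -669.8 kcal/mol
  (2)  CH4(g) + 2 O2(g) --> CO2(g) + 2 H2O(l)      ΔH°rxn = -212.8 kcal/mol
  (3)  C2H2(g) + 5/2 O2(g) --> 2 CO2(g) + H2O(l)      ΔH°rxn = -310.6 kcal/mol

(1) as written (C6H12O6(s) already on the reactant side): -669.8 kcal/mol
(2) reversed and × 2 (reverse to put CH4(g) on the product side; scale by 2 for the 2 CH4(g)): (-2)·(-212.8) = +425.6 kcal/mol
(3) × 3 (scale by 3 for the 3 C2H2(g)): (3)·(-310.6) = -931.8 kcal/mol
ΔH°rxn = (1)·(-669.8) + (-2)·(-212.8) + (3)·(-310.6) = -1176.0 kcal/mol

ΔH°rxn = -1176.0 kcal/mol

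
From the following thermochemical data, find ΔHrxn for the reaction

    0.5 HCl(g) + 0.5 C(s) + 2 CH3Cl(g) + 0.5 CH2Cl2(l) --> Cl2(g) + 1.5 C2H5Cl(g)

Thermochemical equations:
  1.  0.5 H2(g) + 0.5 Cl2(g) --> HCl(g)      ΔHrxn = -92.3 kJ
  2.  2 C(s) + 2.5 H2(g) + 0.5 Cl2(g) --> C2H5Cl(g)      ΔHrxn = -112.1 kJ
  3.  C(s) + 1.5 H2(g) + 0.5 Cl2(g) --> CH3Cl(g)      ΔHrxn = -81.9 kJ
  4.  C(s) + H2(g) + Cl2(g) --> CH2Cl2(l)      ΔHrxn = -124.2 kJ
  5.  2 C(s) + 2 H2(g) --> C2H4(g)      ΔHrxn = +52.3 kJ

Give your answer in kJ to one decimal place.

ΔHrxn = 103.9 kJ

eq. 1 reversed and × 1/2: (-1/2)·(-92.3) = +46.15 kJ
eq. 2 × 3/2: (3/2)·(-112.1) = -168.15 kJ
eq. 3 reversed and × 2: (-2)·(-81.9) = +163.8 kJ
eq. 4 reversed and × 1/2: (-1/2)·(-124.2) = +62.1 kJ
eq. 5: not needed.
Summing the manipulated equations, ΔHrxn = (+46.15) + (-168.15) + (+163.8) + (+62.1) = 103.9 kJ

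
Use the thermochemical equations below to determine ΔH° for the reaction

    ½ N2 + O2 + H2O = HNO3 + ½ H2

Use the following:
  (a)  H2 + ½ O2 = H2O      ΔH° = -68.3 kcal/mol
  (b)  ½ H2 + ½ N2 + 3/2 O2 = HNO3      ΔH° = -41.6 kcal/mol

(a) reversed (H2O must end up as a reactant): +68.3 kcal/mol
(b) as written (HNO3 already on the product side): -41.6 kcal/mol
Since enthalpy is a state function, ΔH° = (+68.3) + (-41.6) = 26.7 kcal/mol

ΔH° = 26.7 kcal/mol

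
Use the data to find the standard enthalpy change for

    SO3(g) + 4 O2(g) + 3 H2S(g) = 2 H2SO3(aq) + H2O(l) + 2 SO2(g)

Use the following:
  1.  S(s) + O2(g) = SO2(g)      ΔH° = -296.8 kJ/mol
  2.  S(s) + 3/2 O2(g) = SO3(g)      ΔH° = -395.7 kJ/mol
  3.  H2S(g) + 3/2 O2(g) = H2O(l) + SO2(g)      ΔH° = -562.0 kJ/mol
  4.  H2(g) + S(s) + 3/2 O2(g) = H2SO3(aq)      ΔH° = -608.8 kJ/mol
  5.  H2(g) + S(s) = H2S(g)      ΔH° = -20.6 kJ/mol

ΔH° = -1639.5 kJ/mol

eq. 1 as written: -296.8 kJ/mol
eq. 2 reversed: +395.7 kJ/mol
eq. 3 as written: -562.0 kJ/mol
eq. 4 × 2: (2)·(-608.8) = -1217.6 kJ/mol
eq. 5 reversed and × 2: (-2)·(-20.6) = +41.2 kJ/mol
By Hess's law, ΔH° = (1)·(-296.8) + (-1)·(-395.7) + (1)·(-562.0) + (2)·(-608.8) + (-2)·(-20.6) = -1639.5 kJ/mol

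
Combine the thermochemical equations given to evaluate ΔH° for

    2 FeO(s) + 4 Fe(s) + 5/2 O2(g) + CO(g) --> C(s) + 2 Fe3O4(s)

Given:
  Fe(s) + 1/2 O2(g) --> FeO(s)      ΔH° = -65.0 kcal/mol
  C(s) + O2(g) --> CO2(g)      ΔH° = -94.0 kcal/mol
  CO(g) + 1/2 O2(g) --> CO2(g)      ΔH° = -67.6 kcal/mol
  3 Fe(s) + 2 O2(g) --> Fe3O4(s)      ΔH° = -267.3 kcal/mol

equation 1 reversed and × 2: (-2)·(-65.0) = +130.0 kcal/mol
equation 2 reversed: +94.0 kcal/mol
equation 3 as written: -67.6 kcal/mol
equation 4 × 2: (2)·(-267.3) = -534.6 kcal/mol
Summing the manipulated equations, ΔH° = (-2)·(-65.0) + (-1)·(-94.0) + (1)·(-67.6) + (2)·(-267.3) = -378.2 kcal/mol

ΔH° = -378.2 kcal/mol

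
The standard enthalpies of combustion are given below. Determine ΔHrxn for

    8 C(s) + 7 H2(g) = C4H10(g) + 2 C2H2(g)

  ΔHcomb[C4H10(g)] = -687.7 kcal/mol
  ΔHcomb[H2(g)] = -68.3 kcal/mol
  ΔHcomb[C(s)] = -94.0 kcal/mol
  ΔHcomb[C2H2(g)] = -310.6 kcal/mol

ΔHrxn = 78.8 kcal/mol

With combustion enthalpies, reactants minus products:
= [8·(-94.0) + 7·(-68.3)] − [1·(-687.7) + 2·(-310.6)]
= 78.8 kcal/mol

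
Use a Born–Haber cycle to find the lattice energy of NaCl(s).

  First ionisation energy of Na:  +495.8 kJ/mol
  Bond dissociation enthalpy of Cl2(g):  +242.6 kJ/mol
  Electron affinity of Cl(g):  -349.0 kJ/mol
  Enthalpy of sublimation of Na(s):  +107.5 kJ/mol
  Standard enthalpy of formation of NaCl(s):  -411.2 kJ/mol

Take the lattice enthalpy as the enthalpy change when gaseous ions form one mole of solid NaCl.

ΔHf° = 1·ΔHsub + 1·(ΣIE) + 1/2·D(Cl2) + 1·EA + U
-411.2 = 1·(+107.5) + 1·(+495.8) + 1/2·(+242.6) + 1·(-349.0) + U
U = -411.2 − (+375.6) = -786.8 kJ/mol

U = -786.8 kJ/mol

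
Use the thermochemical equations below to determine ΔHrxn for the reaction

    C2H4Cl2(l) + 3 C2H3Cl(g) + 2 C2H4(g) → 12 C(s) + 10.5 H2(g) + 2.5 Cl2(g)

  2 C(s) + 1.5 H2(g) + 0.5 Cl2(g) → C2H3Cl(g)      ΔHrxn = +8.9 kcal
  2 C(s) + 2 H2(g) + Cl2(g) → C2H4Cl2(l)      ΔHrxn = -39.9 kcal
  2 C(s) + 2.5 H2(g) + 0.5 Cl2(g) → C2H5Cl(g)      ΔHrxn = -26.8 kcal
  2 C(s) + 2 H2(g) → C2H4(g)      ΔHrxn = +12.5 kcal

equation 1 reversed and × 3: (-3)·(+8.9) = -26.7 kcal
equation 2 reversed: +39.9 kcal
equation 3: not needed.
equation 4 reversed and × 2: (-2)·(+12.5) = -25.0 kcal
Since enthalpy is a state function, ΔHrxn = (-26.7) + (+39.9) + (-25.0) = -11.8 kcal

ΔHrxn = -11.8 kcal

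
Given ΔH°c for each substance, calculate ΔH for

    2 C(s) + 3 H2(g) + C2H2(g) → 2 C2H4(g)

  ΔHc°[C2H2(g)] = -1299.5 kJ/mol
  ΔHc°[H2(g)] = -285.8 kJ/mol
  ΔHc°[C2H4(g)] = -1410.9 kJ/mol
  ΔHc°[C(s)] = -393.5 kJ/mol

With combustion enthalpies, reactants minus products:
= [2·(-393.5) + 3·(-285.8) + 1·(-1299.5)] − [2·(-1410.9)]
= -122.1 kJ/mol

ΔH = -122.1 kJ/mol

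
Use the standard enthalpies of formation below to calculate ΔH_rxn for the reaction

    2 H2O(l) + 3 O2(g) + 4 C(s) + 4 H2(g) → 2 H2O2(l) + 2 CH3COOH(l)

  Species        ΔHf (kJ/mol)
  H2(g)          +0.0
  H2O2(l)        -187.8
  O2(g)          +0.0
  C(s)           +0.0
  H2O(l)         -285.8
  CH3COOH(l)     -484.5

ΔH_rxn = -773.0 kJ/mol

Products: 2·(-187.8) + 2·(-484.5) = -1344.6
Reactants: 2·(-285.8) + 3·(+0.0) + 4·(+0.0) + 4·(+0.0) = -571.6
ΔH_rxn = (-1344.6) − (-571.6) = -773.0 kJ/mol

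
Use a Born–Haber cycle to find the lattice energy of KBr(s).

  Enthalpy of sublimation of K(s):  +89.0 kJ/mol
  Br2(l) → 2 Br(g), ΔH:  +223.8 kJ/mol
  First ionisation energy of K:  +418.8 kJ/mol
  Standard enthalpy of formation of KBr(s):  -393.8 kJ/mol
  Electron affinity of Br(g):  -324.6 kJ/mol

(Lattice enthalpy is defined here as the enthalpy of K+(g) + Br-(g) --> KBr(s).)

U = -688.9 kJ/mol

ΔHf° = 1·ΔHsub + 1·(ΣIE) + 1/2·D(Br2) + 1·EA + U
-393.8 = 1·(+89.0) + 1·(+418.8) + 1/2·(+223.8) + 1·(-324.6) + U
U = -393.8 − (+295.1) = -688.9 kJ/mol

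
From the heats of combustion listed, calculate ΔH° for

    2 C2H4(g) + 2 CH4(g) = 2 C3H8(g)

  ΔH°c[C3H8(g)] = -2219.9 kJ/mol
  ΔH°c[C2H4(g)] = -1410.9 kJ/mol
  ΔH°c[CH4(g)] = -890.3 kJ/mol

With combustion enthalpies, reactants minus products:
= [2·(-1410.9) + 2·(-890.3)] − [2·(-2219.9)]
= -162.6 kJ/mol

ΔH° = -162.6 kJ/mol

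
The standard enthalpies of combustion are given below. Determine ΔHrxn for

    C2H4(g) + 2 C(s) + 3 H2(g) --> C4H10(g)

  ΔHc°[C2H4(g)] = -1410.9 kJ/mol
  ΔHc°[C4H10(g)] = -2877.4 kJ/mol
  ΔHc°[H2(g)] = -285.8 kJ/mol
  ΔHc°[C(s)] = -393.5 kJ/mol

With combustion enthalpies, reactants minus products:
= [1·(-1410.9) + 2·(-393.5) + 3·(-285.8)] − [1·(-2877.4)]
= -177.9 kJ/mol

ΔHrxn = -177.9 kJ/mol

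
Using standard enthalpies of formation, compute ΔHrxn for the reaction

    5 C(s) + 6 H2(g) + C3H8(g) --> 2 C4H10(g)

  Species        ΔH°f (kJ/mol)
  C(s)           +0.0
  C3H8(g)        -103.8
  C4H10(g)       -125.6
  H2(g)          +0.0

ΔHrxn = -147.4 kJ/mol

Products: 2·(-125.6) = -251.2
Reactants: 5·(+0.0) + 6·(+0.0) + 1·(-103.8) = -103.8
ΔHrxn = (-251.2) − (-103.8) = -147.4 kJ/mol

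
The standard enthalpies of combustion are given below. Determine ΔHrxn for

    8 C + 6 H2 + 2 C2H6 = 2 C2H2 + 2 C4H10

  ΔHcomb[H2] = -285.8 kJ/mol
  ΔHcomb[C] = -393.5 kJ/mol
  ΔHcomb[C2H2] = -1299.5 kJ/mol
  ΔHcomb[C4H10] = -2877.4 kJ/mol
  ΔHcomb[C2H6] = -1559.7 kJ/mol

ΔHrxn = 371.6 kJ/mol

With combustion enthalpies, reactants minus products:
= [8·(-393.5) + 6·(-285.8) + 2·(-1559.7)] − [2·(-1299.5) + 2·(-2877.4)]
= 371.6 kJ/mol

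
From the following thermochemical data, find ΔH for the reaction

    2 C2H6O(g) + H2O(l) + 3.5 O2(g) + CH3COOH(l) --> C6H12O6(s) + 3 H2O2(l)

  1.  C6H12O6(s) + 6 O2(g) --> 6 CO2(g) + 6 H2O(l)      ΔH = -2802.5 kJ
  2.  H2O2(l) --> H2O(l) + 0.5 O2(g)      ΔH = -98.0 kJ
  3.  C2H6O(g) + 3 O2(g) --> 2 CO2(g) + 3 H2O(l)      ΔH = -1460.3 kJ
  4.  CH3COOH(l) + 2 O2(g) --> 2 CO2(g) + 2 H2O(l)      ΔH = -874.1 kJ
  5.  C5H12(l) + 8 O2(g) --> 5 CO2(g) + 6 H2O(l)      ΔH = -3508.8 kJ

eq. 1 reversed: +2802.5 kJ
eq. 2 reversed and × 3: (-3)·(-98.0) = +294.0 kJ
eq. 3 × 2: (2)·(-1460.3) = -2920.6 kJ
eq. 4 as written: -874.1 kJ
eq. 5: not needed.
Combining the equations, ΔH = (-1)·(-2802.5) + (-3)·(-98.0) + (2)·(-1460.3) + (1)·(-874.1) = -698.2 kJ

ΔH = -698.2 kJ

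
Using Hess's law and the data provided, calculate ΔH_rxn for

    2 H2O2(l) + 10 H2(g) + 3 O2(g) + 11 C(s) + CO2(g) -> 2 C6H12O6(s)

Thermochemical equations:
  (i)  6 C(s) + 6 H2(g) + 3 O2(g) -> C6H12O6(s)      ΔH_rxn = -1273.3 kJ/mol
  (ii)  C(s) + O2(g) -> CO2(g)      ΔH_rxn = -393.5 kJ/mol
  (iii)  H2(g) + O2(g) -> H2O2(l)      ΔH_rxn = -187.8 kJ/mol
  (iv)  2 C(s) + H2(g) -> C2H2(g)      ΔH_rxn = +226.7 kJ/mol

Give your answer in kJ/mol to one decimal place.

ΔH_rxn = -1777.5 kJ/mol

(i) × 2 (scale by 2 for the 2 C6H12O6(s)): (2)·(-1273.3) = -2546.6 kJ/mol
(ii) reversed (CO2(g) must end up as a reactant): +393.5 kJ/mol
(iii) reversed and × 2 (H2O2(l) must end up as a reactant; scale by 2 for the 2 H2O2(l)): (-2)·(-187.8) = +375.6 kJ/mol
(iv): not needed (C2H2(g) appears nowhere else).
Since enthalpy is a state function, ΔH_rxn = (-2546.6) + (+393.5) + (+375.6) = -1777.5 kJ/mol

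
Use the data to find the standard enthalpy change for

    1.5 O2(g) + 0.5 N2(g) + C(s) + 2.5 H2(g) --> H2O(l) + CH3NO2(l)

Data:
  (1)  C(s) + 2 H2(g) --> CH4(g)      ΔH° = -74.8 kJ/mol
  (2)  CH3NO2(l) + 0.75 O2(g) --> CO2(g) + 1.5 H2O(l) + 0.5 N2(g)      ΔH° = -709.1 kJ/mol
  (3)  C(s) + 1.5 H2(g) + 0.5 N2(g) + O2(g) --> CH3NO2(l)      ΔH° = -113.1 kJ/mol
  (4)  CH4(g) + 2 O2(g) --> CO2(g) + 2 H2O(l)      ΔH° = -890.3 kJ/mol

ΔH° = -398.9 kJ/mol

(1) × 2: (2)·(-74.8) = -149.6 kJ/mol
(2) reversed and × 2: (-2)·(-709.1) = +1418.2 kJ/mol
(3) reversed: +113.1 kJ/mol
(4) × 2: (2)·(-890.3) = -1780.6 kJ/mol
ΔH° = (-149.6) + (+1418.2) + (+113.1) + (-1780.6) = -398.9 kJ/mol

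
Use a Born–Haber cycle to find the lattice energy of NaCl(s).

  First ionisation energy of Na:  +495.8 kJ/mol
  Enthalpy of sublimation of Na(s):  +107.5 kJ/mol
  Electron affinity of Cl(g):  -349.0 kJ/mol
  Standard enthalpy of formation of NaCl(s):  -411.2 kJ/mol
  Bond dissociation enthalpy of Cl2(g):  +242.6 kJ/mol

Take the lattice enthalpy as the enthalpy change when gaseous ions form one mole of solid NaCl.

ΔHf° = 1·ΔHsub + 1·(ΣIE) + 1/2·D(Cl2) + 1·EA + U
-411.2 = 1·(+107.5) + 1·(+495.8) + 1/2·(+242.6) + 1·(-349.0) + U
U = -411.2 − (+375.6) = -786.8 kJ/mol

U = -786.8 kJ/mol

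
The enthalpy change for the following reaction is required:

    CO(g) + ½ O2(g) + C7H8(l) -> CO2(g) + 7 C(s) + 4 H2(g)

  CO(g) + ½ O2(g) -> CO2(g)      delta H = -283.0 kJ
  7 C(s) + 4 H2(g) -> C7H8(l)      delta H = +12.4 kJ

delta H = -295.4 kJ

equation 1 as written (CO(g) already on the reactant side): -283.0 kJ
equation 2 reversed (C7H8(l) must end up as a reactant): -12.4 kJ
Summing the manipulated equations, delta H = (-283.0) + (-12.4) = -295.4 kJ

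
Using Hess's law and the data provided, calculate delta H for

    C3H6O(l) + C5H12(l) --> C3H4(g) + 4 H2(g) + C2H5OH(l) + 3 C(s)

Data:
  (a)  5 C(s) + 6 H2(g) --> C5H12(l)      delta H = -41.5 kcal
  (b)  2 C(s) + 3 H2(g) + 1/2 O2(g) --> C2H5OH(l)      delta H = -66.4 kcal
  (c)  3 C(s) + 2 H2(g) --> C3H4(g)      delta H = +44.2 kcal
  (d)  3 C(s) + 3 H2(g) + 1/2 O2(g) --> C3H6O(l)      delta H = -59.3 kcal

(a) reversed (C5H12(l) must end up as a reactant): +41.5 kcal
(b) as written (C2H5OH(l) already on the product side): -66.4 kcal
(c) as written (C3H4(g) already on the product side): +44.2 kcal
(d) reversed (reverse to put C3H6O(l) on the reactant side): +59.3 kcal
delta H = (-1)·(-41.5) + (1)·(-66.4) + (1)·(+44.2) + (-1)·(-59.3) = 78.6 kcal

delta H = 78.6 kcal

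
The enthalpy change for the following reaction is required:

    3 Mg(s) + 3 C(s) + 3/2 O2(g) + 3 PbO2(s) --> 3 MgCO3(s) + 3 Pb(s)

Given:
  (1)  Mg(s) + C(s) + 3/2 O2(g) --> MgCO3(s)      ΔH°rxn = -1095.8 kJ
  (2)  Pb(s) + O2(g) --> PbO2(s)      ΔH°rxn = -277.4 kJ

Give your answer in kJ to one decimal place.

(1) × 3: (3)·(-1095.8) = -3287.4 kJ
(2) reversed and × 3: (-3)·(-277.4) = +832.2 kJ
Combining the equations, ΔH°rxn = (-3287.4) + (+832.2) = -2455.2 kJ

ΔH°rxn = -2455.2 kJ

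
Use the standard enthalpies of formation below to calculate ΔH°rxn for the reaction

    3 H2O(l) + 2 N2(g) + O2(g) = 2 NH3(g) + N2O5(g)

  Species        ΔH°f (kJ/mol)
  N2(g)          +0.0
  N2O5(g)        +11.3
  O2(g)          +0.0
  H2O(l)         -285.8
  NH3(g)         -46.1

ΔH°rxn = 776.5 kJ/mol

ΔH°rxn = Σ nΔHf°(products) − Σ nΔHf°(reactants).
Products: 2·(-46.1) + 1·(+11.3) = -80.9
Reactants: 3·(-285.8) + 2·(+0.0) + 1·(+0.0) = -857.4
ΔH°rxn = (-80.9) − (-857.4) = 776.5 kJ/mol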